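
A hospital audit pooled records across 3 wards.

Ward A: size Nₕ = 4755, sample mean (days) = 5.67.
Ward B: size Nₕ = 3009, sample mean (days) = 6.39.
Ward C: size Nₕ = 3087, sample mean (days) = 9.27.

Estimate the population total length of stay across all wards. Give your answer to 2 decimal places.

74804.85

Estimate total by summing Nₕ·x̄ₕ over strata.
4755·5.67 + 3009·6.39 + 3087·9.27 = 26960.85 + 19227.51 + 28616.49 = 74804.85.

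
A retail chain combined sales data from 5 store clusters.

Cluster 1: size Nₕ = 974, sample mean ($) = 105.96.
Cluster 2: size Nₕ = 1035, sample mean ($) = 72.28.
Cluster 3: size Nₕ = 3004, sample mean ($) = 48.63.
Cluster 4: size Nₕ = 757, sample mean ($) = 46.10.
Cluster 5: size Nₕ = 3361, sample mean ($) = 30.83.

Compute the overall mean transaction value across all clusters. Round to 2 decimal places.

50.66

N = 9131; weights Wₕ = Nₕ/N = (0.1067, 0.1134, 0.3290, 0.0829, 0.3681).
x̄_st = Σ Wₕ·x̄ₕ = 0.1067·105.96 + 0.1134·72.28 + 0.3290·48.63 + 0.0829·46.10 + 0.3681·30.83 ≈ 50.6644...
→ 50.66.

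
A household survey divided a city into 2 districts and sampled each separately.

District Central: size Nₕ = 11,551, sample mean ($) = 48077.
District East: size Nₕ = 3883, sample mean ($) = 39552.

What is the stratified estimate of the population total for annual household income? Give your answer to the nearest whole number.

708917843

Estimate total by summing Nₕ·x̄ₕ over strata.
11551·48077 + 3883·39552 = 555337427 + 153580416 = 708917843.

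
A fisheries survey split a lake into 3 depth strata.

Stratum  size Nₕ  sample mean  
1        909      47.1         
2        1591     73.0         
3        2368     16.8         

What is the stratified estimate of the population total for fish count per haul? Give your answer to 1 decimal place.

198739.3

1: 909·47.1 = 42813.9
2: 1591·73.0 = 116143
3: 2368·16.8 = 39782.4
τ̂ = Σ Nₕx̄ₕ = 198739.3.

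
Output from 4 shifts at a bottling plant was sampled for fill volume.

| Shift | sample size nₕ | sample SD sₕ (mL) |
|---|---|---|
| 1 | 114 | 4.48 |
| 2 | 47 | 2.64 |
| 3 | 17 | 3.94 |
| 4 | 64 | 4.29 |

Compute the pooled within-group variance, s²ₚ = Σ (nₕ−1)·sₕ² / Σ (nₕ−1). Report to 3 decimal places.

16.792

1: (114−1)·4.48² = 113·20.0704 = 2267.9552
2: (47−1)·2.64² = 46·6.9696 = 320.6016
3: (17−1)·3.94² = 16·15.5236 = 248.3776
4: (64−1)·4.29² = 63·18.4041 = 1159.4583
Numerator = 3996.3927; denominator = Σ(nₕ−1) = 238.
s²ₚ = 3996.3927/238 = 16.79157... → 16.792.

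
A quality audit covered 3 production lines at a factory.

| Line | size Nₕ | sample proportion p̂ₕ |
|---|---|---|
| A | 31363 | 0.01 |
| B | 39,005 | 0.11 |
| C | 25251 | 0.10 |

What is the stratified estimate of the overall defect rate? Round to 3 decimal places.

0.075

Wₕ = Nₕ/N with N = 95619: 0.3280, 0.4079, 0.2641.
p̂_st = 0.3280·0.01 + 0.4079·0.11 + 0.2641·0.10 ≈ 0.07456... → 0.075.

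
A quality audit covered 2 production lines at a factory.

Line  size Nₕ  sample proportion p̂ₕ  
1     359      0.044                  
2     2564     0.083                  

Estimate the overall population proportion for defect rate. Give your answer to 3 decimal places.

0.078

N = 359 + 2564 = 2923.
Overall proportion = Σ (Nₕ/N)·p̂ₕ.
Σ Nₕp̂ₕ = 15.796 + 212.812 = 228.608.
228.608 / 2923 = 0.07821... → 0.078.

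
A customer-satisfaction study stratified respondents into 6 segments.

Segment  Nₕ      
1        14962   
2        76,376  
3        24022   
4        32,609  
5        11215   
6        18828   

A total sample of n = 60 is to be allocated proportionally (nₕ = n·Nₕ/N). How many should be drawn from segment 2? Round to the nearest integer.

26

N = 14962 + 76376 + 24022 + 32609 + 11215 + 18828 = 178012.
n_2 = 60·76376/178012 = 25.743... → 26.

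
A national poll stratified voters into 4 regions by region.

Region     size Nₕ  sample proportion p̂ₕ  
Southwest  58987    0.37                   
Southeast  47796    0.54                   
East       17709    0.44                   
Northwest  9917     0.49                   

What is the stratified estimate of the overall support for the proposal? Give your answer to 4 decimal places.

0.4485

Wₕ = Nₕ/N with N = 134409: 0.4389, 0.3556, 0.1318, 0.0738.
p̂_st = 0.4389·0.37 + 0.3556·0.54 + 0.1318·0.44 + 0.0738·0.49 ≈ 0.448529... → 0.4485.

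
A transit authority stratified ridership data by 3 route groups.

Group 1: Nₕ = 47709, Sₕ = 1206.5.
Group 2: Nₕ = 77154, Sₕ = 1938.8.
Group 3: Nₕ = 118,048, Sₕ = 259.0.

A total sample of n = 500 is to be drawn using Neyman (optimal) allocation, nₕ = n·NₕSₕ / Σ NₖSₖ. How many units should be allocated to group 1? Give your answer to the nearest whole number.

121

1: NₕSₕ = 47709·1206.5 = 57560908.5
2: NₕSₕ = 77154·1938.8 = 149586175.2
3: NₕSₕ = 118048·259.0 = 30574432
Σ NₕSₕ = 237721515.7.
n_1 = 500·57560908.5/237721515.7 = 121.068... → 121.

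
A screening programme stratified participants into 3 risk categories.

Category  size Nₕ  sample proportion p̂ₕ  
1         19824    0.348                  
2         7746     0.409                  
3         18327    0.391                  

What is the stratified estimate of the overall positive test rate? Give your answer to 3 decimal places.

N = 19824 + 7746 + 18327 = 45897.
Overall proportion = Σ (Nₕ/N)·p̂ₕ.
Σ Nₕp̂ₕ = 6898.752 + 3168.114 + 7165.857 = 17232.723.
17232.723 / 45897 = 0.37547... → 0.375.

0.375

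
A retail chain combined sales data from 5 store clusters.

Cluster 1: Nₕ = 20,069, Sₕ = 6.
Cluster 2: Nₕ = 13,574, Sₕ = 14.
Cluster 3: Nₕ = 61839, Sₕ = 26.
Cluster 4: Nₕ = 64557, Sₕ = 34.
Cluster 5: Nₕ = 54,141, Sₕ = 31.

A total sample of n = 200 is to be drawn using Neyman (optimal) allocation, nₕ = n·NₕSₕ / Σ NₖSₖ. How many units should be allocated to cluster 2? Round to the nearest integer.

1: NₕSₕ = 20069·6 = 120414
2: NₕSₕ = 13574·14 = 190036
3: NₕSₕ = 61839·26 = 1607814
4: NₕSₕ = 64557·34 = 2194938
5: NₕSₕ = 54141·31 = 1678371
Σ NₕSₕ = 5791573.
n_2 = 200·190036/5791573 = 6.563... → 7.

7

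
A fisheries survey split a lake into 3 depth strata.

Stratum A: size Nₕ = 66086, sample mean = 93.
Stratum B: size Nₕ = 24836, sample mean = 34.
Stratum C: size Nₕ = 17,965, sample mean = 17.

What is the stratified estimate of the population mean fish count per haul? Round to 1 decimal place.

67.0

N = 108887; weights Wₕ = Nₕ/N = (0.6069, 0.2281, 0.1650).
x̄_st = Σ Wₕ·x̄ₕ = 0.6069·93 + 0.2281·34 + 0.1650·17 ≈ 67.004...
→ 67.0.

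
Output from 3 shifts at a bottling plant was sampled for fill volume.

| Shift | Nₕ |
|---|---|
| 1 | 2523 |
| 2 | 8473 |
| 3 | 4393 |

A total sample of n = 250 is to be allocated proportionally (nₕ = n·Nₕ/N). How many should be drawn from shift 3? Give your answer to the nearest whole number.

71

Share of shift 3 = 4393/15389 = 0.28546.
Allocate 250 × 0.28546 = 71.366... → 71.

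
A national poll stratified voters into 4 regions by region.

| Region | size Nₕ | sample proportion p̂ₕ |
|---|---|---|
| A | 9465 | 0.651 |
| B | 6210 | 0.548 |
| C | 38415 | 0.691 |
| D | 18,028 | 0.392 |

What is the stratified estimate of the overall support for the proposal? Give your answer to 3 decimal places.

N = 9465 + 6210 + 38415 + 18028 = 72118.
Overall proportion = Σ (Nₕ/N)·p̂ₕ.
Σ Nₕp̂ₕ = 6161.715 + 3403.08 + 26544.765 + 7066.976 = 43176.536.
43176.536 / 72118 = 0.59869... → 0.599.

0.599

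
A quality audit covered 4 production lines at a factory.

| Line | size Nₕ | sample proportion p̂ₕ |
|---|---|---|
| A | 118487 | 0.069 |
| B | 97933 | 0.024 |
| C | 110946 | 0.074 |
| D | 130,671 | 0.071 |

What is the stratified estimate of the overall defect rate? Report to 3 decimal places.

0.061

N = 118487 + 97933 + 110946 + 130671 = 458037.
Overall proportion = Σ (Nₕ/N)·p̂ₕ.
Σ Nₕp̂ₕ = 8175.603 + 2350.392 + 8210.004 + 9277.641 = 28013.64.
28013.64 / 458037 = 0.06116... → 0.061.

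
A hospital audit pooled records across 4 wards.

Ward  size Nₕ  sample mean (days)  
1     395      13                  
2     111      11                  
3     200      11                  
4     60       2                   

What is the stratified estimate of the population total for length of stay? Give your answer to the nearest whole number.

8676

1: 395·13 = 5135
2: 111·11 = 1221
3: 200·11 = 2200
4: 60·2 = 120
τ̂ = Σ Nₕx̄ₕ = 8676.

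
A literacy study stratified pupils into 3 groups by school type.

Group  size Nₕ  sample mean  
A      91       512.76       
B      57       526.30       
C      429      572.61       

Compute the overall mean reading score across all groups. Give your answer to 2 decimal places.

x̄_st = (Σ Nₕx̄ₕ) / (Σ Nₕ) = (91·512.76 + 57·526.30 + 429·572.61) / 577
= 322309.95 / 577 = 558.5961... → 558.60.

558.60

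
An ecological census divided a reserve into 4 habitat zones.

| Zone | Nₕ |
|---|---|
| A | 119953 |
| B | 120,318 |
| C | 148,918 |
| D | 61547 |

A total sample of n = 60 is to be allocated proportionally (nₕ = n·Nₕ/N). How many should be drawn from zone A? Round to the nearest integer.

16

N = 119953 + 120318 + 148918 + 61547 = 450736.
n_A = 60·119953/450736 = 15.968... → 16.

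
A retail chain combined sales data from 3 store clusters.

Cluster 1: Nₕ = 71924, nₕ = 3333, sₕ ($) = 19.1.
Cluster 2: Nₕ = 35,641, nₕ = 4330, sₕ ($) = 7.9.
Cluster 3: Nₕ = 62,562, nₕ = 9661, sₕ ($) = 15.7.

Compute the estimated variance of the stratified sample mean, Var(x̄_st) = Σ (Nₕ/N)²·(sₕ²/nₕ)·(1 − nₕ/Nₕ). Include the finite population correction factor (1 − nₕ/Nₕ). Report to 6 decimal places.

0.022130

N = 170127; Wₕ = Nₕ/N.
cluster 1: (71924/170127)²·19.1²/3333·(1 − 3333/71924) = 0.018656316
cluster 2: (35641/170127)²·7.9²/4330·(1 − 4330/35641) = 0.000555734
cluster 3: (62562/170127)²·15.7²/9661·(1 − 9661/62562) = 0.002917462
Sum = 0.022129512 → 0.022130.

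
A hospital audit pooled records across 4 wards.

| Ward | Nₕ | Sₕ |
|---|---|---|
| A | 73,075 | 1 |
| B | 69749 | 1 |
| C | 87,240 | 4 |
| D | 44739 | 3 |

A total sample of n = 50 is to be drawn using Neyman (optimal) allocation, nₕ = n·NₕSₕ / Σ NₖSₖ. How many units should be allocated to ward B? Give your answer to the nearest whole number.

Σ NₕSₕ = 73075·1 + 69749·1 + 87240·4 + 44739·3 = 626001.
Share for B: 69749/626001 = 0.11142.
n_B = 50 × 0.11142 = 5.571... → 6.

6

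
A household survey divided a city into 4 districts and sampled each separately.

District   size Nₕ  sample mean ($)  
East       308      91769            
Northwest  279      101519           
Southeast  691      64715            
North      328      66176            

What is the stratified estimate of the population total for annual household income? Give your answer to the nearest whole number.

East: 308·91769 = 28264852
Northwest: 279·101519 = 28323801
Southeast: 691·64715 = 44718065
North: 328·66176 = 21705728
τ̂ = Σ Nₕx̄ₕ = 123012446.

123012446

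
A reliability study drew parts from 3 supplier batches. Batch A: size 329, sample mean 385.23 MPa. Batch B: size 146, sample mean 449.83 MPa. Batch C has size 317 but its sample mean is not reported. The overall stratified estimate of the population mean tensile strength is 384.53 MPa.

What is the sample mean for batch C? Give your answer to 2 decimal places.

Σ Nₕx̄ₕ = N·μ, so 317·x̄_C = 792·384.53 − (329·385.23 + 146·449.83).
= 304547.76 − 192415.85 = 112131.91.
x̄_C = 112131.91 / 317 = 353.7284... → 353.73.

353.73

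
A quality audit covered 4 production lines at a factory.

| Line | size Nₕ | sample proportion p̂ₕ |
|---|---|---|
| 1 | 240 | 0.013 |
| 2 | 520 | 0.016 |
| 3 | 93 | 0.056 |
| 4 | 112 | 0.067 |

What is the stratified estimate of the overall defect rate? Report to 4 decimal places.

Wₕ = Nₕ/N with N = 965: 0.2487, 0.5389, 0.0964, 0.1161.
p̂_st = 0.2487·0.013 + 0.5389·0.016 + 0.0964·0.056 + 0.1161·0.067 ≈ 0.025028... → 0.0250.

0.0250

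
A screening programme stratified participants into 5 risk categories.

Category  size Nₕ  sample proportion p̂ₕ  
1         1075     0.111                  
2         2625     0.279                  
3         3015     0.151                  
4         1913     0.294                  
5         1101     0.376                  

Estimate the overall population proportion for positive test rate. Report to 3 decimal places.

Wₕ = Nₕ/N with N = 9729: 0.1105, 0.2698, 0.3099, 0.1966, 0.1132.
p̂_st = 0.1105·0.111 + 0.2698·0.279 + 0.3099·0.151 + 0.1966·0.294 + 0.1132·0.376 ≈ 0.23470... → 0.235.

0.235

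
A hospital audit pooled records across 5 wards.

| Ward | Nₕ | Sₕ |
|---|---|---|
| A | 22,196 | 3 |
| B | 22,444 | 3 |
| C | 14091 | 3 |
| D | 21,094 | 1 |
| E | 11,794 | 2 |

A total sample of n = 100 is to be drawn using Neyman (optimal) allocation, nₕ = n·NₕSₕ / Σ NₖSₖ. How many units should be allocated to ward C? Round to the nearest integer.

19

A: NₕSₕ = 22196·3 = 66588
B: NₕSₕ = 22444·3 = 67332
C: NₕSₕ = 14091·3 = 42273
D: NₕSₕ = 21094·1 = 21094
E: NₕSₕ = 11794·2 = 23588
Σ NₕSₕ = 220875.
n_C = 100·42273/220875 = 19.139... → 19.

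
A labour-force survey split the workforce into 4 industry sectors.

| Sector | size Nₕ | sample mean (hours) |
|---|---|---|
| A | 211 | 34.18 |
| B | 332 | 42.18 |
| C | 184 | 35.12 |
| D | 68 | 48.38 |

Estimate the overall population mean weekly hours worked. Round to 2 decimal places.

N = 795; weights Wₕ = Nₕ/N = (0.2654, 0.4176, 0.2314, 0.0855).
x̄_st = Σ Wₕ·x̄ₕ = 0.2654·34.18 + 0.4176·42.18 + 0.2314·35.12 + 0.0855·48.38 ≈ 38.9530...
→ 38.95.

38.95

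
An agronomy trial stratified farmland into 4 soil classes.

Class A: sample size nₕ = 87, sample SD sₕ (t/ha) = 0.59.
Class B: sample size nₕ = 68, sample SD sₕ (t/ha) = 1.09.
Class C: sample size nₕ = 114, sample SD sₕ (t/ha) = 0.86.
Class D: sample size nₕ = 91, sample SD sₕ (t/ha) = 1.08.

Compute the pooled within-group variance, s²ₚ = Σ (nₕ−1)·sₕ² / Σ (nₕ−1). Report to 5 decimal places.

0.83733

A: (87−1)·0.59² = 86·0.3481 = 29.9366
B: (68−1)·1.09² = 67·1.1881 = 79.6027
C: (114−1)·0.86² = 113·0.7396 = 83.5748
D: (91−1)·1.08² = 90·1.1664 = 104.976
Numerator = 298.0901; denominator = Σ(nₕ−1) = 356.
s²ₚ = 298.0901/356 = 0.8373317... → 0.83733.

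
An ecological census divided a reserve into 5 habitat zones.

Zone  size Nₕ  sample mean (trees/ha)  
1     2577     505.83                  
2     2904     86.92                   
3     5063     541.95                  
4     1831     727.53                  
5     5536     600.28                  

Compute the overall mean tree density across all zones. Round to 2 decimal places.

499.98

N = 2577 + 2904 + 5063 + 1831 + 5536 = 17911.
The stratified mean weights each stratum mean by its population share Nₕ/N.
Σ Nₕx̄ₕ = 2577·505.83 + 2904·86.92 + 5063·541.95 + 1831·727.53 + 5536·600.28 = 1303523.91 + 252415.68 + 2743892.85 + 1332107.43 + 3323150.08 = 8955089.95.
Divide by N: 8955089.95 / 17911 = 499.9771... → 499.98.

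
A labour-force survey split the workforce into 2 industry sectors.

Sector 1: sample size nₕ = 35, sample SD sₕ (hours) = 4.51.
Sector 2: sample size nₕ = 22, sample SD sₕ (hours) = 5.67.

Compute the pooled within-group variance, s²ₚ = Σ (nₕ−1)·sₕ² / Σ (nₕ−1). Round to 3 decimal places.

24.849

Degrees of freedom: 34 + 21 = 55.
Σ(nₕ−1)sₕ² = 34·20.3401 + 21·32.1489 = 1366.6903.
s²ₚ = 1366.6903 / 55 = 24.84891... → 24.849.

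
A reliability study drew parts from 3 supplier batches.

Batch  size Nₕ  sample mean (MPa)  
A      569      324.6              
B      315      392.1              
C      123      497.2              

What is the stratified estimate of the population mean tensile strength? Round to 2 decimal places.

366.80

N = 569 + 315 + 123 = 1007.
The stratified mean weights each stratum mean by its population share Nₕ/N.
Σ Nₕx̄ₕ = 569·324.6 + 315·392.1 + 123·497.2 = 184697.4 + 123511.5 + 61155.6 = 369364.5.
Divide by N: 369364.5 / 1007 = 366.7969... → 366.80.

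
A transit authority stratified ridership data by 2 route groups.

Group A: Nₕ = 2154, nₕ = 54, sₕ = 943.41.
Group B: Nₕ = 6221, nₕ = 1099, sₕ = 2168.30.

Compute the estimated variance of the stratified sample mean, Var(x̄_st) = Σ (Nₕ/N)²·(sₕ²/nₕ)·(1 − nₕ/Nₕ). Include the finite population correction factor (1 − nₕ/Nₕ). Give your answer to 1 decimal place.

3006.4

N = 8375; Wₕ = Nₕ/N.
group A: (2154/8375)²·943.41²/54·(1 − 54/2154) = 1062.9248
group B: (6221/8375)²·2168.30²/1099·(1 − 1099/6221) = 1943.4402
Sum = 3006.3651 → 3006.4.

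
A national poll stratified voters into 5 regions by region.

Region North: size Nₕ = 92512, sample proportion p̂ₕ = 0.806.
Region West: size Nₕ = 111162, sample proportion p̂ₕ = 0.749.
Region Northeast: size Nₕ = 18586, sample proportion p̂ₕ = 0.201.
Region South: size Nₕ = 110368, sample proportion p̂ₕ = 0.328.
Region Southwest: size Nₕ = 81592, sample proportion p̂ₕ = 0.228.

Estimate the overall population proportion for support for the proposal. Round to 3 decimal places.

Wₕ = Nₕ/N with N = 414220: 0.2233, 0.2684, 0.0449, 0.2664, 0.1970.
p̂_st = 0.2233·0.806 + 0.2684·0.749 + 0.0449·0.201 + 0.2664·0.328 + 0.1970·0.228 ≈ 0.52234... → 0.522.

0.522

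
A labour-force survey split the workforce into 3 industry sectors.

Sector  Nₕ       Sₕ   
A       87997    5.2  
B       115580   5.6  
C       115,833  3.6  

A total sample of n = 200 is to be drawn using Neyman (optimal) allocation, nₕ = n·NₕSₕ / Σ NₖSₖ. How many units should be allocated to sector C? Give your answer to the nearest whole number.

55

A: NₕSₕ = 87997·5.2 = 457584.4
B: NₕSₕ = 115580·5.6 = 647248
C: NₕSₕ = 115833·3.6 = 416998.8
Σ NₕSₕ = 1521831.2.
n_C = 200·416998.8/1521831.2 = 54.802... → 55.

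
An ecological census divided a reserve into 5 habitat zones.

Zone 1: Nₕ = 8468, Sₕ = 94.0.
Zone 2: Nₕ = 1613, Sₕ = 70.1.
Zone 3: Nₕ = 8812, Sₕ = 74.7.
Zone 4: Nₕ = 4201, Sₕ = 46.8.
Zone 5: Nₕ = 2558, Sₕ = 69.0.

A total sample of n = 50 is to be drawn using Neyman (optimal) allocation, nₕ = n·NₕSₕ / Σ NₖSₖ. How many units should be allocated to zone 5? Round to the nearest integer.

5

Σ NₕSₕ = 8468·94.0 + 1613·70.1 + 8812·74.7 + 4201·46.8 + 2558·69.0 = 1940428.5.
Share for 5: 176502/1940428.5 = 0.09096.
n_5 = 50 × 0.09096 = 4.548... → 5.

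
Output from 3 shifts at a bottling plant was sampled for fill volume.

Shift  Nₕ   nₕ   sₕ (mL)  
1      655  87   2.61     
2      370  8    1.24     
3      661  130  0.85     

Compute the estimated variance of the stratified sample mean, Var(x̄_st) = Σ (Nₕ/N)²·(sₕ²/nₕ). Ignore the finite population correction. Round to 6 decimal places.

N = 1686; Wₕ = Nₕ/N.
shift 1: (655/1686)²·2.61²/87 = 0.011817598
shift 2: (370/1686)²·1.24²/8 = 0.009256391
shift 3: (661/1686)²·0.85²/130 = 0.000854245
Sum = 0.021928234 → 0.021928.

0.021928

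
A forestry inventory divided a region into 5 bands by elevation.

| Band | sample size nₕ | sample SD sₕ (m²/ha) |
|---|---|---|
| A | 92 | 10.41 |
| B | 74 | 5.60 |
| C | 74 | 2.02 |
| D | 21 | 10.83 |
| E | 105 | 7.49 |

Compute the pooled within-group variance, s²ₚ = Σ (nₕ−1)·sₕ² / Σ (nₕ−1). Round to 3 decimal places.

57.144

Degrees of freedom: 91 + 73 + 73 + 20 + 104 = 361.
Σ(nₕ−1)sₕ² = 91·108.3681 + 73·31.36 + 73·4.0804 + 20·117.2889 + 104·56.1001 = 20628.8347.
s²ₚ = 20628.8347 / 361 = 57.14359... → 57.144.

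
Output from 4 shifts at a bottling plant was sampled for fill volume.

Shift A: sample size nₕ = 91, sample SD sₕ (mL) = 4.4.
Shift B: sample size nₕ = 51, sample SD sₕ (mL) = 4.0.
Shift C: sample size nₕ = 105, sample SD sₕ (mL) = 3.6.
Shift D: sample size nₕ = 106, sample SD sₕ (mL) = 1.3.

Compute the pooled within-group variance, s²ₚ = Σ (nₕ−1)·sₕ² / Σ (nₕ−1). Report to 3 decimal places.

Degrees of freedom: 90 + 50 + 104 + 105 = 349.
Σ(nₕ−1)sₕ² = 90·19.36 + 50·16 + 104·12.96 + 105·1.69 = 4067.69.
s²ₚ = 4067.69 / 349 = 11.65527... → 11.655.

11.655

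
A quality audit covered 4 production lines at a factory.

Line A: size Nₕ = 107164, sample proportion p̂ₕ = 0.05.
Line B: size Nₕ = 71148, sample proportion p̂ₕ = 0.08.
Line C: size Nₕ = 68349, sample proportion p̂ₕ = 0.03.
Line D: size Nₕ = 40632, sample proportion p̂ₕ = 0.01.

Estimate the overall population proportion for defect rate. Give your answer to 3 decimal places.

Wₕ = Nₕ/N with N = 287293: 0.3730, 0.2476, 0.2379, 0.1414.
p̂_st = 0.3730·0.05 + 0.2476·0.08 + 0.2379·0.03 + 0.1414·0.01 ≈ 0.04701... → 0.047.

0.047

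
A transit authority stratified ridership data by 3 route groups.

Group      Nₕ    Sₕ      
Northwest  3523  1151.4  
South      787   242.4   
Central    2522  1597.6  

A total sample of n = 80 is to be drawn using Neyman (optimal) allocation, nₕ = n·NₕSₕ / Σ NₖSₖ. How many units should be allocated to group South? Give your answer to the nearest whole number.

2

Σ NₕSₕ = 3523·1151.4 + 787·242.4 + 2522·1597.6 = 8276298.2.
Share for South: 190768.8/8276298.2 = 0.02305.
n_South = 80 × 0.02305 = 1.844... → 2.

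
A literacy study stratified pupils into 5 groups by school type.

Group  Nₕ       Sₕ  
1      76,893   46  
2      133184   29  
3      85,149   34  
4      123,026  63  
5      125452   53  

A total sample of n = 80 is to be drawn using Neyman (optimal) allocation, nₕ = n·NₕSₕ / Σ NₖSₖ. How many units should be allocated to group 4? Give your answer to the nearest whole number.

1: NₕSₕ = 76893·46 = 3537078
2: NₕSₕ = 133184·29 = 3862336
3: NₕSₕ = 85149·34 = 2895066
4: NₕSₕ = 123026·63 = 7750638
5: NₕSₕ = 125452·53 = 6648956
Σ NₕSₕ = 24694074.
n_4 = 80·7750638/24694074 = 25.109... → 25.

25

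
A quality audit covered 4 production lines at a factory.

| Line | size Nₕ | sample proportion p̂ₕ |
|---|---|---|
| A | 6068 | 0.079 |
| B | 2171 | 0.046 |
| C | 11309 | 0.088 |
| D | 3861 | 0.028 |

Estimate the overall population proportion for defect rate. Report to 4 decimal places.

N = 6068 + 2171 + 11309 + 3861 = 23409.
Overall proportion = Σ (Nₕ/N)·p̂ₕ.
Σ Nₕp̂ₕ = 479.372 + 99.866 + 995.192 + 108.108 = 1682.538.
1682.538 / 23409 = 0.071876... → 0.0719.

0.0719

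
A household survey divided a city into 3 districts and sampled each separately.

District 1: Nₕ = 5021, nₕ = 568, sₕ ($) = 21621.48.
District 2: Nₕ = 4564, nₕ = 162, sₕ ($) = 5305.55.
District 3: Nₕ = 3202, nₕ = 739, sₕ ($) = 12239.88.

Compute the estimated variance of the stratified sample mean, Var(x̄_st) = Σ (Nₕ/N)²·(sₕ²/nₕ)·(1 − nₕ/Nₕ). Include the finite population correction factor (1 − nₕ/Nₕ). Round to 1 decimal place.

N = 12787. Term for each stratum: Wₕ²sₕ²/nₕ·(1−nₕ/Nₕ).
Var(x̄_st) = 112545.4876 + 21350.3084 + 9778.1859 = 143673.9819 → 143674.0.

143674.0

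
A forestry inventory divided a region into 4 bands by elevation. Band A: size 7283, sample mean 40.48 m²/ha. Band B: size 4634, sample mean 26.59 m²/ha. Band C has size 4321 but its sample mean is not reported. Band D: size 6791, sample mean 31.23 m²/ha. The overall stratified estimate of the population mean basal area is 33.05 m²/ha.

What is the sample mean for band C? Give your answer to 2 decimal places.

30.32

N = 7283 + 4634 + 4321 + 6791 = 23029.
Overall total = μ·N = 33.05·23029 = 761108.45.
Subtract the known strata: 7283·40.48 + 4634·26.59 + 6791·31.23 = 630116.83.
Remaining total for band C: 761108.45 − 630116.83 = 130991.62.
Divide by its size: 130991.62 / 4321 = 30.3151... → 30.32.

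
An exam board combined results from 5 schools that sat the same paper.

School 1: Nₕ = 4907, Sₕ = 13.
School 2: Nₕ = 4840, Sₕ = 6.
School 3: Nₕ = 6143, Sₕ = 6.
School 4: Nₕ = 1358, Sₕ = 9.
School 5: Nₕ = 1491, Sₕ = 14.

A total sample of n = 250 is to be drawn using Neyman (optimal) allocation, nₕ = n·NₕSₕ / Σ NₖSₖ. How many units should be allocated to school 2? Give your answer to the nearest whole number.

1: NₕSₕ = 4907·13 = 63791
2: NₕSₕ = 4840·6 = 29040
3: NₕSₕ = 6143·6 = 36858
4: NₕSₕ = 1358·9 = 12222
5: NₕSₕ = 1491·14 = 20874
Σ NₕSₕ = 162785.
n_2 = 250·29040/162785 = 44.599... → 45.

45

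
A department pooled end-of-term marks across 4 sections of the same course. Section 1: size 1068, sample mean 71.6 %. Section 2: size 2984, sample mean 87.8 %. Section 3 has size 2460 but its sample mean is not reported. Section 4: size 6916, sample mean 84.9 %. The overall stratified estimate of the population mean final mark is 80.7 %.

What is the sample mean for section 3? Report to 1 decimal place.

64.2

N = 1068 + 2984 + 2460 + 6916 = 13428.
Overall total = μ·N = 80.7·13428 = 1083639.6.
Subtract the known strata: 1068·71.6 + 2984·87.8 + 6916·84.9 = 925632.4.
Remaining total for section 3: 1083639.6 − 925632.4 = 158007.2.
Divide by its size: 158007.2 / 2460 = 64.231... → 64.2.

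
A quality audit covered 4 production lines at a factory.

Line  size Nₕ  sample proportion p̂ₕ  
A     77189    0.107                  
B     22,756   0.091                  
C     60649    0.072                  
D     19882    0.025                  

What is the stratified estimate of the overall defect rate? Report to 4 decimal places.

0.0842

N = 77189 + 22756 + 60649 + 19882 = 180476.
Overall proportion = Σ (Nₕ/N)·p̂ₕ.
Σ Nₕp̂ₕ = 8259.223 + 2070.796 + 4366.728 + 497.05 = 15193.797.
15193.797 / 180476 = 0.084187... → 0.0842.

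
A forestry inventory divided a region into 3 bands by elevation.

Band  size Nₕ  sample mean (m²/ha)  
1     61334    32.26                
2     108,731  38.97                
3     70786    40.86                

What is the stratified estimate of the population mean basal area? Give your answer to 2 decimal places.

x̄_st = (Σ Nₕx̄ₕ) / (Σ Nₕ) = (61334·32.26 + 108731·38.97 + 70786·40.86) / 240851
= 9108197.87 / 240851 = 37.8167... → 37.82.

37.82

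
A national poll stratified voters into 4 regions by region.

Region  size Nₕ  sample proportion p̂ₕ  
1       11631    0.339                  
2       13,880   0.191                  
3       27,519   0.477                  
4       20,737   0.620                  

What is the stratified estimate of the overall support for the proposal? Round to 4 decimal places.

0.4416

N = 11631 + 13880 + 27519 + 20737 = 73767.
Overall proportion = Σ (Nₕ/N)·p̂ₕ.
Σ Nₕp̂ₕ = 3942.909 + 2651.08 + 13126.563 + 12856.94 = 32577.492.
32577.492 / 73767 = 0.441627... → 0.4416.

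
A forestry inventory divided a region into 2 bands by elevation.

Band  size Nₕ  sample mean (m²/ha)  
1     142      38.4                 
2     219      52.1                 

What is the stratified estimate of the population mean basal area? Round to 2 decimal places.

46.71

N = 142 + 219 = 361.
Overall mean = Σ (Nₕ/N)·x̄ₕ — weight by population share, not a simple average.
Σ Nₕx̄ₕ = 142·38.4 + 219·52.1 = 5452.8 + 11409.9 = 16862.7.
Divide by N: 16862.7 / 361 = 46.7111... → 46.71.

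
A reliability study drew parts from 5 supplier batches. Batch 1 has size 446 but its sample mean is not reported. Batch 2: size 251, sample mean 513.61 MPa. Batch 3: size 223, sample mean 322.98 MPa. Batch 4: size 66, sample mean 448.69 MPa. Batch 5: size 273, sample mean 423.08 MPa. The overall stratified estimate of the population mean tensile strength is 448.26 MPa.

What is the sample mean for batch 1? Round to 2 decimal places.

489.47

N = 446 + 251 + 223 + 66 + 273 = 1259.
Overall total = μ·N = 448.26·1259 = 564359.34.
Subtract the known strata: 251·513.61 + 223·322.98 + 66·448.69 + 273·423.08 = 346055.03.
Remaining total for batch 1: 564359.34 − 346055.03 = 218304.31.
Divide by its size: 218304.31 / 446 = 489.4715... → 489.47.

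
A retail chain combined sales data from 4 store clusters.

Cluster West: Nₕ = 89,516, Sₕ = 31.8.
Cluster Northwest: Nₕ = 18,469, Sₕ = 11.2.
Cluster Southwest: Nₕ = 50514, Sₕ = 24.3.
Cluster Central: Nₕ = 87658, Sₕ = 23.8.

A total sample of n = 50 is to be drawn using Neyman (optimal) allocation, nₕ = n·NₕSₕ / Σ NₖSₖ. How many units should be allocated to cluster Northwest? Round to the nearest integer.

2

West: NₕSₕ = 89516·31.8 = 2846608.8
Northwest: NₕSₕ = 18469·11.2 = 206852.8
Southwest: NₕSₕ = 50514·24.3 = 1227490.2
Central: NₕSₕ = 87658·23.8 = 2086260.4
Σ NₕSₕ = 6367212.2.
n_Northwest = 50·206852.8/6367212.2 = 1.624... → 2.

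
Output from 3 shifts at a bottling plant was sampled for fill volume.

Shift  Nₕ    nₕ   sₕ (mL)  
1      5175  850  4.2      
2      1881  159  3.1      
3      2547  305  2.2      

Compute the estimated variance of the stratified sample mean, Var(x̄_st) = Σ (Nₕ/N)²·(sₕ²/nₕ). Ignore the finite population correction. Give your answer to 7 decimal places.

N = 9603; Wₕ = Nₕ/N.
shift 1: (5175/9603)²·4.2²/850 = 0.0060267962
shift 2: (1881/9603)²·3.1²/159 = 0.0023189426
shift 3: (2547/9603)²·2.2²/305 = 0.0011163222
Sum = 0.0094620610 → 0.0094621.

0.0094621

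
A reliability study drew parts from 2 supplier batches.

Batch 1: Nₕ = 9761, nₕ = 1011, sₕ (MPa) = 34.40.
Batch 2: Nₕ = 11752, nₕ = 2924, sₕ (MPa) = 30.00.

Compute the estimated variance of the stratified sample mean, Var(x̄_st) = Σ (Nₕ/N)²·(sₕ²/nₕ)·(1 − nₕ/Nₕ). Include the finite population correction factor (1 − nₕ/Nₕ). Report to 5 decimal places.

N = 21513. Term for each stratum: Wₕ²sₕ²/nₕ·(1−nₕ/Nₕ).
Var(x̄_st) = 0.21600616 + 0.06899813 = 0.28500429 → 0.28500.

0.28500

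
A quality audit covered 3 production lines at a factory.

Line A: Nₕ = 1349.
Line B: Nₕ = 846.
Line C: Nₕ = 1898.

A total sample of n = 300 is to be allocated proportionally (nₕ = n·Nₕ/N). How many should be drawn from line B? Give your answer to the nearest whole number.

Share of line B = 846/4093 = 0.20669.
Allocate 300 × 0.20669 = 62.008... → 62.

62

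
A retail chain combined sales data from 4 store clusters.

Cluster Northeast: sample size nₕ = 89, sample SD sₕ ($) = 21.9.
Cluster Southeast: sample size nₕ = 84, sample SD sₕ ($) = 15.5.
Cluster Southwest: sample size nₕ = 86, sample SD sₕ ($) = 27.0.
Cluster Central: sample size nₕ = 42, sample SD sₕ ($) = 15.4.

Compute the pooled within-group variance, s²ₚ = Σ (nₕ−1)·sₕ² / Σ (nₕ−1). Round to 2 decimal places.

450.62

Degrees of freedom: 88 + 83 + 85 + 41 = 297.
Σ(nₕ−1)sₕ² = 88·479.61 + 83·240.25 + 85·729 + 41·237.16 = 133834.99.
s²ₚ = 133834.99 / 297 = 450.6229... → 450.62.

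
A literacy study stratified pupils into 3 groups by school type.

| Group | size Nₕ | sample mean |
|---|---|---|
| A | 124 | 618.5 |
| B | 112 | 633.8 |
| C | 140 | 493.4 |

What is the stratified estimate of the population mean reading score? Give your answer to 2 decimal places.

N = 124 + 112 + 140 = 376.
Overall mean = Σ (Nₕ/N)·x̄ₕ — weight by population share, not a simple average.
Σ Nₕx̄ₕ = 124·618.5 + 112·633.8 + 140·493.4 = 76694 + 70985.6 + 69076 = 216755.6.
Divide by N: 216755.6 / 376 = 576.4777... → 576.48.

576.48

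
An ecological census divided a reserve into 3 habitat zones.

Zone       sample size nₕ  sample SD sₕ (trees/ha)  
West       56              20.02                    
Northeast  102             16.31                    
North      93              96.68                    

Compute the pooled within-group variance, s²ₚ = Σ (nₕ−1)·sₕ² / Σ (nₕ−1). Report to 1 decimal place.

3664.7

West: (56−1)·20.02² = 55·400.8004 = 22044.022
Northeast: (102−1)·16.31² = 101·266.0161 = 26867.6261
North: (93−1)·96.68² = 92·9347.0224 = 859926.0608
Numerator = 908837.7089; denominator = Σ(nₕ−1) = 248.
s²ₚ = 908837.7089/248 = 3664.668... → 3664.7.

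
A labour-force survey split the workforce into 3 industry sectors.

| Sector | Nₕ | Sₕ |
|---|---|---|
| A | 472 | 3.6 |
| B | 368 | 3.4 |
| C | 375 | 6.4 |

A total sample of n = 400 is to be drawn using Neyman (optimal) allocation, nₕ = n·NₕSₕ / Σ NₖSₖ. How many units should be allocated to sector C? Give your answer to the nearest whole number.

179

A: NₕSₕ = 472·3.6 = 1699.2
B: NₕSₕ = 368·3.4 = 1251.2
C: NₕSₕ = 375·6.4 = 2400
Σ NₕSₕ = 5350.4.
n_C = 400·2400/5350.4 = 179.426... → 179.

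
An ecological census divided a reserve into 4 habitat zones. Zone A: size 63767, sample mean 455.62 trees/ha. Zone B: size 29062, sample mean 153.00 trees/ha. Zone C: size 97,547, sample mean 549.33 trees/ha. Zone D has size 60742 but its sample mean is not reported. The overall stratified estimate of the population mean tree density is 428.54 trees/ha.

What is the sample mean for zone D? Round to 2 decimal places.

N = 63767 + 29062 + 97547 + 60742 = 251118.
Overall total = μ·N = 428.54·251118 = 107614107.72.
Subtract the known strata: 63767·455.62 + 29062·153.00 + 97547·549.33 = 87085500.05.
Remaining total for zone D: 107614107.72 − 87085500.05 = 20528607.67.
Divide by its size: 20528607.67 / 60742 = 337.9640... → 337.96.

337.96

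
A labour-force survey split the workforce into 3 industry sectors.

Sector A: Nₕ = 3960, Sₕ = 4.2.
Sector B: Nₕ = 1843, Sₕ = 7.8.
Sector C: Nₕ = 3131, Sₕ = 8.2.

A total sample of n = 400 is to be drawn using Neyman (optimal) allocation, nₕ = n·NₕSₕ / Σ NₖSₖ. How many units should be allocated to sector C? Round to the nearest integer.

181

A: NₕSₕ = 3960·4.2 = 16632
B: NₕSₕ = 1843·7.8 = 14375.4
C: NₕSₕ = 3131·8.2 = 25674.2
Σ NₕSₕ = 56681.6.
n_C = 400·25674.2/56681.6 = 181.182... → 181.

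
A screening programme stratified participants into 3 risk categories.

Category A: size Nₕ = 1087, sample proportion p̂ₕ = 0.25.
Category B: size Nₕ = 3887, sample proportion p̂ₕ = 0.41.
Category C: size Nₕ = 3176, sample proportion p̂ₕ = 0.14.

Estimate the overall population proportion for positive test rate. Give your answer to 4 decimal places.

Wₕ = Nₕ/N with N = 8150: 0.1334, 0.4769, 0.3897.
p̂_st = 0.1334·0.25 + 0.4769·0.41 + 0.3897·0.14 ≈ 0.283443... → 0.2834.

0.2834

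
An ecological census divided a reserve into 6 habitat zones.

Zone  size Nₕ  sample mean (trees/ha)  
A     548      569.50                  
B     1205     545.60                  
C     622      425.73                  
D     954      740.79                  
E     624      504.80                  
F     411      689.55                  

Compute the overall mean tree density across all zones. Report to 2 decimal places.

N = 548 + 1205 + 622 + 954 + 624 + 411 = 4364.
The stratified mean weights each stratum mean by its population share Nₕ/N.
Σ Nₕx̄ₕ = 548·569.50 + 1205·545.60 + 622·425.73 + 954·740.79 + 624·504.80 + 411·689.55 = 312086 + 657448 + 264804.06 + 706713.66 + 314995.2 + 283405.05 = 2539451.97.
Divide by N: 2539451.97 / 4364 = 581.9093... → 581.91.

581.91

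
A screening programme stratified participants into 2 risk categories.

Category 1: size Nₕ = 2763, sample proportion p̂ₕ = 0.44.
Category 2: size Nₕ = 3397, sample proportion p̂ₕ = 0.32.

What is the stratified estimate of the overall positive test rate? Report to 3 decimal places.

0.374

Wₕ = Nₕ/N with N = 6160: 0.4485, 0.5515.
p̂_st = 0.4485·0.44 + 0.5515·0.32 ≈ 0.37382... → 0.374.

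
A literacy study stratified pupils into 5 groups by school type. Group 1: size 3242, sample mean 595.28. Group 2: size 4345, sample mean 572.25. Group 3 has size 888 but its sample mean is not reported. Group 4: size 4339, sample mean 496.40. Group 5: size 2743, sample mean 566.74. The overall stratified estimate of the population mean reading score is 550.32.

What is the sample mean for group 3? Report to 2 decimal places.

491.62

Σ Nₕx̄ₕ = N·μ, so 888·x̄_3 = 15557·550.32 − (3242·595.28 + 4345·572.25 + 4339·496.40 + 2743·566.74).
= 8561328.24 − 8124771.43 = 436556.81.
x̄_3 = 436556.81 / 888 = 491.6180... → 491.62.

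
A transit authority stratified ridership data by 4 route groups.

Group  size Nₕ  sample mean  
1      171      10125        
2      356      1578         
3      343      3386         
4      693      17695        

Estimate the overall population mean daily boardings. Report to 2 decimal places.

x̄_st = (Σ Nₕx̄ₕ) / (Σ Nₕ) = (171·10125 + 356·1578 + 343·3386 + 693·17695) / 1563
= 15717176 / 1563 = 10055.7748... → 10055.77.

10055.77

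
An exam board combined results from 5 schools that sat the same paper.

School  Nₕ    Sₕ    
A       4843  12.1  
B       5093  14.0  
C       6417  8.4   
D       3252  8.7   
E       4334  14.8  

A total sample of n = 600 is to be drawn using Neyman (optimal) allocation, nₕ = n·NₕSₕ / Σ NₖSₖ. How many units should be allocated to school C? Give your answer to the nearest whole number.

Σ NₕSₕ = 4843·12.1 + 5093·14.0 + 6417·8.4 + 3252·8.7 + 4334·14.8 = 276240.7.
Share for C: 53902.8/276240.7 = 0.19513.
n_C = 600 × 0.19513 = 117.078... → 117.

117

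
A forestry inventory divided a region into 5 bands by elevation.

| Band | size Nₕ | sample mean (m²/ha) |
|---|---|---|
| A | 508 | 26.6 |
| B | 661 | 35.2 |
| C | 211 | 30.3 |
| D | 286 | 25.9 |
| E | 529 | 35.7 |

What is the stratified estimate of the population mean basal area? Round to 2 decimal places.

N = 508 + 661 + 211 + 286 + 529 = 2195.
The stratified mean weights each stratum mean by its population share Nₕ/N.
Σ Nₕx̄ₕ = 508·26.6 + 661·35.2 + 211·30.3 + 286·25.9 + 529·35.7 = 13512.8 + 23267.2 + 6393.3 + 7407.4 + 18885.3 = 69466.
Divide by N: 69466 / 2195 = 31.6474... → 31.65.

31.65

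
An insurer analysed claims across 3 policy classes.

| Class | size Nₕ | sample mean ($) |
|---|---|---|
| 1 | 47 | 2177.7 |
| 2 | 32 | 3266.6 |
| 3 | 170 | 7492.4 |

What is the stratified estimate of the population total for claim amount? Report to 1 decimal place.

1480591.1

1: 47·2177.7 = 102351.9
2: 32·3266.6 = 104531.2
3: 170·7492.4 = 1273708
τ̂ = Σ Nₕx̄ₕ = 1480591.1.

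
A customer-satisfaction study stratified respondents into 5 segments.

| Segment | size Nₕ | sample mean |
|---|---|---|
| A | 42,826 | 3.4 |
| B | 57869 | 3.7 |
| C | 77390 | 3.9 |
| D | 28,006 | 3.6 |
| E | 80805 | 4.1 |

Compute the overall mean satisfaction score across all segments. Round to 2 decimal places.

3.81

x̄_st = (Σ Nₕx̄ₕ) / (Σ Nₕ) = (42826·3.4 + 57869·3.7 + 77390·3.9 + 28006·3.6 + 80805·4.1) / 286896
= 1093666.8 / 286896 = 3.8121... → 3.81.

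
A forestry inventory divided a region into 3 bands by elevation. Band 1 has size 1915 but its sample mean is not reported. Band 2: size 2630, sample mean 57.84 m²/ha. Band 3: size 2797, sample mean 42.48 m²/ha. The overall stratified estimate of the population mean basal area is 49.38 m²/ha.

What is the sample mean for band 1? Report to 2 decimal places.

Σ Nₕx̄ₕ = N·μ, so 1915·x̄_1 = 7342·49.38 − (2630·57.84 + 2797·42.48).
= 362547.96 − 270935.76 = 91612.2.
x̄_1 = 91612.2 / 1915 = 47.8393... → 47.84.

47.84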